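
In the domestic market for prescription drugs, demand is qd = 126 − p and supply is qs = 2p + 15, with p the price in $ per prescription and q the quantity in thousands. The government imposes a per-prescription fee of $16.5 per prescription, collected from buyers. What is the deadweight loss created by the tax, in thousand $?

Before the tax: set 126 − p = 2p + 15 → p* = $37, q* = 89.
With the tax collected from buyers, demand (in seller-price terms) shifts: qd = 126 − (p + 16.5).
Solving gives q = 78 with buyers paying $48 and sellers receiving $31.5 (the $16.5 wedge).
Quantity falls by |ΔQ| = |89 − 78| = 11.
DWL = ½ · t · |ΔQ| = ½ · 16.5 · 11 = $90.75.

Deadweight loss = $90.75 thousand.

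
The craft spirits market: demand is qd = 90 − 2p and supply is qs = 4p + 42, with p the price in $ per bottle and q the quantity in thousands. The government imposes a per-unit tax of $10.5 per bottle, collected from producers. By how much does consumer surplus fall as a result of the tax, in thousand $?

Consumer surplus falls by $469 thousand.

Before the tax: set 90 − 2p = 4p + 42 → p* = $8, q* = 74.
With the tax collected from producers, supply shifts: qs = 4(p − 10.5) + 42.
New equilibrium: consumers pay $15, producers receive $4.5, q = 60. (Wedge: pb − ps = 10.5.)
ΔCS is the trapezoid between Q = 60 and Q = 74 of height $7: ½ · (74 + 60) · 7 = $469.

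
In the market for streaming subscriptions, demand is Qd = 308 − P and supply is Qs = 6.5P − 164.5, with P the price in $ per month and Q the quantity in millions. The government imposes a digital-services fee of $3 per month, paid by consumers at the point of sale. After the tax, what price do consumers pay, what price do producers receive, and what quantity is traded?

Consumers pay $65.6; producers receive $62.6; quantity = 242.4.

Before the tax: set 308 − P = 6.5P − 164.5 → P* = $63, Q* = 245.
With the tax collected from consumers, demand (in seller-price terms) shifts: Qd = 308 − (P + 3).
Solving gives Q = 242.4 with consumers paying $65.6 and producers receiving $62.6 (the $3 wedge).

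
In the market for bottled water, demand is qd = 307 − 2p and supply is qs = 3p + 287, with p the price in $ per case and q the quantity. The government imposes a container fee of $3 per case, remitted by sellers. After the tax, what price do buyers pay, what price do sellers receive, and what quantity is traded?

Before the tax: set 307 − 2p = 3p + 287 → p* = $4, q* = 299.
With the tax collected from sellers, supply shifts: qs = 3(p − 3) + 287.
Solving gives q = 295.4 with buyers paying $5.8 and sellers receiving $2.8 (the $3 wedge).

Buyers pay $5.8; sellers receive $2.8; quantity = 295.4.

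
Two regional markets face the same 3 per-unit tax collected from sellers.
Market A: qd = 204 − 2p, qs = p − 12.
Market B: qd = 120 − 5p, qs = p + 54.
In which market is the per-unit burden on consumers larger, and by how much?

Market A, by 0.5.

Market A: pre-tax p* = 72, q* = 60; post-tax q = 58; per-unit burden on consumers = 1.
Market B: pre-tax p* = 11, q* = 65; post-tax q = 62.5; per-unit burden on consumers = 0.5.
Difference: 1 vs 0.5 → market A is larger by 0.5.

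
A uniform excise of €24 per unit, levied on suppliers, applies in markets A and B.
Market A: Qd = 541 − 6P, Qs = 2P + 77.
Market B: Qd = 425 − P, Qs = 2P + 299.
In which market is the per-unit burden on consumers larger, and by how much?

Market B, by €10.

Market A: pre-tax P* = €58, Q* = 193; post-tax Q = 157; per-unit burden on consumers = €6.
Market B: pre-tax P* = €42, Q* = 383; post-tax Q = 367; per-unit burden on consumers = €16.
Difference: €6 vs €16 → market B is larger by €10.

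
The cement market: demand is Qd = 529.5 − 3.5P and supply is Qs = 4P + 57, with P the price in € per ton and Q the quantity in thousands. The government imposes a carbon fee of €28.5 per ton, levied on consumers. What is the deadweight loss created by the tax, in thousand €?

Deadweight loss = €758.1 thousand.

Without the tax, 529.5 − 3.5P = 4P + 57 gives 7.5P = 472.5, so P* = €63 and Q* = 309.
With the tax collected from consumers, demand (in seller-price terms) shifts: Qd = 529.5 − 3.5(P + 28.5).
Solving gives Q = 255.8 with consumers paying €78.2 and sellers receiving €49.7 (the €28.5 wedge).
Quantity falls by |ΔQ| = |309 − 255.8| = 53.2.
DWL = ½ · t · |ΔQ| = ½ · 28.5 · 53.2 = €758.1.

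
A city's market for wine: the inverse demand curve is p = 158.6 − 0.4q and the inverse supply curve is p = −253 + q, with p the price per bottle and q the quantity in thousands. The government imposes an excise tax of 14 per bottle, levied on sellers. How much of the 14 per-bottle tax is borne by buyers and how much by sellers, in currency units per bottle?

Buyers bear 4 per bottle; sellers bear 10 per bottle.

Rewrite in direct form: qd = 396.5 − 2.5p and qs = p + 253.
Before the tax: set 396.5 − 2.5p = p + 253 → p* = 41, q* = 294.
With the tax collected from sellers, supply shifts: qs = (p − 14) + 253.
New equilibrium: buyers pay 45, sellers receive 31, q = 284. (Wedge: pb − ps = 14.)
Burden on buyers: 4; on sellers: 10. (They sum to 14.)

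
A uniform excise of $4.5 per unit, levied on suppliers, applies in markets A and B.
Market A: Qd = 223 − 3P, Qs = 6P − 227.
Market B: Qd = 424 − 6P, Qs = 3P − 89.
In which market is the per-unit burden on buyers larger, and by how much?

Market A: pre-tax P* = $50, Q* = 73; post-tax Q = 64; per-unit burden on buyers = $3.
Market B: pre-tax P* = $57, Q* = 82; post-tax Q = 73; per-unit burden on buyers = $1.5.
Difference: $3 vs $1.5 → market A is larger by $1.5.

Market A, by $1.5.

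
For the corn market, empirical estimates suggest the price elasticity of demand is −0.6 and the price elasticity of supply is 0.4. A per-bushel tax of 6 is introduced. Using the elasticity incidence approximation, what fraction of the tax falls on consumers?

Incidence ratio: consumers' share ≈ εs / (εs + |εd|) = 0.4 / (0.4 + 0.6) = 0.4.
Supply is the less elastic side, so consumers bear the smaller share.

Consumers' share ≈ 0.4.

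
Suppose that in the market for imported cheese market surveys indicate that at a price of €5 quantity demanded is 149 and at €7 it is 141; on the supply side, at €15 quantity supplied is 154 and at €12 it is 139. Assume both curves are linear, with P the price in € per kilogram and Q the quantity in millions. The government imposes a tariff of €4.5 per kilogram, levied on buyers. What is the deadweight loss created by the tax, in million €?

Demand slope: (141 − 149)/(7 − 5) = -4, so Qd = 169 − 4P.
Supply slope: (139 − 154)/(12 − 15) = 5, so Qs = 5P + 79.
Before the tax: set 169 − 4P = 5P + 79 → P* = €10, Q* = 129.
With the tax collected from buyers, demand (in seller-price terms) shifts: Qd = 169 − 4(P + 4.5).
Solving gives Q = 119 with buyers paying €12.5 and suppliers receiving €8 (the €4.5 wedge).
Quantity falls by |ΔQ| = |129 − 119| = 10.
DWL = ½ · t · |ΔQ| = ½ · 4.5 · 10 = €22.5.

Deadweight loss = €22.5 million.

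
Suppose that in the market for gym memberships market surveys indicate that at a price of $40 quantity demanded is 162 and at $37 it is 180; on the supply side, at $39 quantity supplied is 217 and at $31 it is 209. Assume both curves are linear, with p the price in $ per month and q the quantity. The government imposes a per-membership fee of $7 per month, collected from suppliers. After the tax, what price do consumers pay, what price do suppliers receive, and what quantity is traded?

Consumers pay $33; suppliers receive $26; quantity = 204.

Demand slope: (180 − 162)/(37 − 40) = -6, so qd = 402 − 6p.
Supply slope: (209 − 217)/(31 − 39) = 1, so qs = p + 178.
Before the tax: set 402 − 6p = p + 178 → p* = $32, q* = 210.
With the tax collected from suppliers, supply shifts: qs = (p − 7) + 178.
New equilibrium: consumers pay $33, suppliers receive $26, q = 204. (Wedge: pb − ps = 7.)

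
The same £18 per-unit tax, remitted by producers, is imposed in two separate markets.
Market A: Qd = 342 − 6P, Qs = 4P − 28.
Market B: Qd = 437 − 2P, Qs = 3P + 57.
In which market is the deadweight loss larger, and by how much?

Market A, by £194.4.

Market A: pre-tax P* = £37, Q* = 120; post-tax Q = 76.8; deadweight loss = £388.8.
Market B: pre-tax P* = £76, Q* = 285; post-tax Q = 263.4; deadweight loss = £194.4.
Difference: £388.8 vs £194.4 → market A is larger by £194.4.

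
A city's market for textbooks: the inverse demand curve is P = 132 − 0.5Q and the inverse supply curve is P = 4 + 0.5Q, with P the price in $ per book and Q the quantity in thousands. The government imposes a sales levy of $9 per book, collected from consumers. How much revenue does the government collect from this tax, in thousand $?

Rewrite in direct form: Qd = 264 − 2P and Qs = 2P − 8.
Before the tax: set 264 − 2P = 2P − 8 → P* = $68, Q* = 128.
With the tax collected from consumers, demand (in seller-price terms) shifts: Qd = 264 − 2(P + 9).
New equilibrium: consumers pay $72.5, producers receive $63.5, Q = 119. (Wedge: Pb − Ps = 9.)
Revenue = t · Q = 9 · 119 = $1071.

Tax revenue = $1071 thousand.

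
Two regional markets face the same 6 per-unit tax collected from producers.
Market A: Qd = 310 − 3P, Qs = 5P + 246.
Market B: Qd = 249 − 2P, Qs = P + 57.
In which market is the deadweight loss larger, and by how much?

Market A: pre-tax P* = 8, Q* = 286; post-tax Q = 274.75; deadweight loss = 33.75.
Market B: pre-tax P* = 64, Q* = 121; post-tax Q = 117; deadweight loss = 12.
Difference: 33.75 vs 12 → market A is larger by 21.75.

Market A, by 21.75.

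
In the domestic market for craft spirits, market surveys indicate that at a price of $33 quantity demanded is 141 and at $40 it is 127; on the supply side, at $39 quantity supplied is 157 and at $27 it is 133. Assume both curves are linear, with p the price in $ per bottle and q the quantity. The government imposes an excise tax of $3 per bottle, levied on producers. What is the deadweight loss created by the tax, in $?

Demand slope: (127 − 141)/(40 − 33) = -2, so qd = 207 − 2p.
Supply slope: (133 − 157)/(27 − 39) = 2, so qs = 2p + 79.
Without the tax, 207 − 2p = 2p + 79 gives 4p = 128, so p* = $32 and q* = 143.
With the tax collected from producers, supply shifts: qs = 2(p − 3) + 79.
Solving gives q = 140 with consumers paying $33.5 and producers receiving $30.5 (the $3 wedge).
Quantity falls by |ΔQ| = |143 − 140| = 3.
DWL = ½ · t · |ΔQ| = ½ · 3 · 3 = $4.5.

Deadweight loss = $4.5.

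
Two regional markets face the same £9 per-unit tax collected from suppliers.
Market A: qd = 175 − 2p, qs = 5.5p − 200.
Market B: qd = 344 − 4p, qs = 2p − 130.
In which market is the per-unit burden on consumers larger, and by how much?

Market A, by £3.6.

Market A: pre-tax p* = £50, q* = 75; post-tax q = 61.8; per-unit burden on consumers = £6.6.
Market B: pre-tax p* = £79, q* = 28; post-tax q = 16; per-unit burden on consumers = £3.
Difference: £6.6 vs £3 → market A is larger by £3.6.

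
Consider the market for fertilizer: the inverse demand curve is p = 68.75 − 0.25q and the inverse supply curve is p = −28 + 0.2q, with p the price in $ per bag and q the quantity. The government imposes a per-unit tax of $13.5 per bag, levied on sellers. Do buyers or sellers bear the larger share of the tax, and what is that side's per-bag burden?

Buyers bear the larger share: $7.5 per bag.

Rewrite in direct form: qd = 275 − 4p and qs = 5p + 140.
Without the tax, 275 − 4p = 5p + 140 gives 9p = 135, so p* = $15 and q* = 215.
With the tax collected from sellers, supply shifts: qs = 5(p − 13.5) + 140.
Solving gives q = 185 with buyers paying $22.5 and sellers receiving $9 (the $13.5 wedge).
Per-bag burden: buyers $7.5, sellers $6.
Buyers take the larger share because demand is less price-elastic here (demand slope 4 vs supply slope 5).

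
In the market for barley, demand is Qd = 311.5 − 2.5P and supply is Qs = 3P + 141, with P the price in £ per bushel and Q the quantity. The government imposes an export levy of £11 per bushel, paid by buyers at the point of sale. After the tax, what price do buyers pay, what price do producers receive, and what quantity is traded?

Before the tax: set 311.5 − 2.5P = 3P + 141 → P* = £31, Q* = 234.
With the tax collected from buyers, demand (in seller-price terms) shifts: Qd = 311.5 − 2.5(P + 11).
Solving gives Q = 219 with buyers paying £37 and producers receiving £26 (the £11 wedge).

Buyers pay £37; producers receive £26; quantity = 219.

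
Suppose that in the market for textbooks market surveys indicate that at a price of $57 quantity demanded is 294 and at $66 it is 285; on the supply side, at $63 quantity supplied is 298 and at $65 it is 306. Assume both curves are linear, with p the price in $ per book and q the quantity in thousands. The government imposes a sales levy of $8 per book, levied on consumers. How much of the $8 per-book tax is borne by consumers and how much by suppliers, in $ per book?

Demand slope: (285 − 294)/(66 − 57) = -1, so qd = 351 − p.
Supply slope: (306 − 298)/(65 − 63) = 4, so qs = 4p + 46.
Before the tax: set 351 − p = 4p + 46 → p* = $61, q* = 290.
With the tax collected from consumers, demand (in seller-price terms) shifts: qd = 351 − (p + 8).
Solving gives q = 283.6 with consumers paying $67.4 and suppliers receiving $59.4 (the $8 wedge).
Burden on consumers: $6.4; on suppliers: $1.6. (They sum to $8.)
The less price-elastic side of the market bears the larger share of a per-unit tax.

Consumers bear $6.4 per book; suppliers bear $1.6 per book.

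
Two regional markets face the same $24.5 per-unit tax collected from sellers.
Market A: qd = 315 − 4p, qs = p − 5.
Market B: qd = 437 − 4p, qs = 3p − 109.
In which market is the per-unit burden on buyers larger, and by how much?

Market A: pre-tax p* = $64, q* = 59; post-tax q = 39.4; per-unit burden on buyers = $4.9.
Market B: pre-tax p* = $78, q* = 125; post-tax q = 83; per-unit burden on buyers = $10.5.
Difference: $4.9 vs $10.5 → market B is larger by $5.6.

Market B, by $5.6.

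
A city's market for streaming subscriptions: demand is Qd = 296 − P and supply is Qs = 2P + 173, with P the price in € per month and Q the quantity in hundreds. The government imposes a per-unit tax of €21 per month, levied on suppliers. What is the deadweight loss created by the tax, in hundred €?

Deadweight loss = €147 hundred.

Before the tax: set 296 − P = 2P + 173 → P* = €41, Q* = 255.
With the tax collected from suppliers, supply shifts: Qs = 2(P − 21) + 173.
Solving gives Q = 241 with buyers paying €55 and suppliers receiving €34 (the €21 wedge).
Quantity falls by |ΔQ| = |255 − 241| = 14.
DWL = ½ · t · |ΔQ| = ½ · 21 · 14 = €147.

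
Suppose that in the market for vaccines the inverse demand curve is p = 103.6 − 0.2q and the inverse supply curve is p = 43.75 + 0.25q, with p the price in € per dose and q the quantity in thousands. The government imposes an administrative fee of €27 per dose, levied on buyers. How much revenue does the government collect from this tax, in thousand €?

Inverting to q(p) form: qd = 518 − 5p; qs = 4p − 175.
Before the tax: set 518 − 5p = 4p − 175 → p* = €77, q* = 133.
With the tax collected from buyers, demand (in seller-price terms) shifts: qd = 518 − 5(p + 27).
Solving gives q = 73 with buyers paying €89 and producers receiving €62 (the €27 wedge).
Revenue = t · Q = 27 · 73 = €1971.

Tax revenue = €1971 thousand.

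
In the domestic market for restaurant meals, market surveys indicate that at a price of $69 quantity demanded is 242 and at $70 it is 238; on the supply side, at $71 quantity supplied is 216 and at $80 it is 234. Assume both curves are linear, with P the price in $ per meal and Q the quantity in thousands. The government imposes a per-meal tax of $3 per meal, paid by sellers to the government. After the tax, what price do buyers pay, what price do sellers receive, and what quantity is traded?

Buyers pay $75; sellers receive $72; quantity = 218.

Demand slope: (238 − 242)/(70 − 69) = -4, so Qd = 518 − 4P.
Supply slope: (234 − 216)/(80 − 71) = 2, so Qs = 2P + 74.
Before the tax: set 518 − 4P = 2P + 74 → P* = $74, Q* = 222.
With the tax collected from sellers, supply shifts: Qs = 2(P − 3) + 74.
Solving gives Q = 218 with buyers paying $75 and sellers receiving $72 (the $3 wedge).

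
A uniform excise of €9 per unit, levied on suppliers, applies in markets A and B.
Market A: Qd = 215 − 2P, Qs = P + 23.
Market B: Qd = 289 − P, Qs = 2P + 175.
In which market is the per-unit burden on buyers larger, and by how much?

Market B, by €3.

Market A: pre-tax P* = €64, Q* = 87; post-tax Q = 81; per-unit burden on buyers = €3.
Market B: pre-tax P* = €38, Q* = 251; post-tax Q = 245; per-unit burden on buyers = €6.
Difference: €3 vs €6 → market B is larger by €3.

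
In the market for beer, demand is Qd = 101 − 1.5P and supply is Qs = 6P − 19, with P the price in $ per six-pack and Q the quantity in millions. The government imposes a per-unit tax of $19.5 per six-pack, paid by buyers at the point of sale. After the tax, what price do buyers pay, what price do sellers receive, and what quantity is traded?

Before the tax: set 101 − 1.5P = 6P − 19 → P* = $16, Q* = 77.
With the tax collected from buyers, demand (in seller-price terms) shifts: Qd = 101 − 1.5(P + 19.5).
Solving gives Q = 53.6 with buyers paying $31.6 and sellers receiving $12.1 (the $19.5 wedge).
The less price-elastic side of the market bears the larger share of a per-unit tax.

Buyers pay $31.6; sellers receive $12.1; quantity = 53.6.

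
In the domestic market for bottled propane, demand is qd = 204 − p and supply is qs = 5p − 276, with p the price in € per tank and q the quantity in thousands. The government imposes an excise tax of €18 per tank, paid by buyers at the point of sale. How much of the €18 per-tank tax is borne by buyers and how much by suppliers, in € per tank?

Buyers bear €15 per tank; suppliers bear €3 per tank.

Before the tax: set 204 − p = 5p − 276 → p* = €80, q* = 124.
With the tax collected from buyers, demand (in seller-price terms) shifts: qd = 204 − (p + 18).
Solving gives q = 109 with buyers paying €95 and suppliers receiving €77 (the €18 wedge).
Burden on buyers: €15; on suppliers: €3. (They sum to €18.)
The less price-elastic side of the market bears the larger share of a per-unit tax.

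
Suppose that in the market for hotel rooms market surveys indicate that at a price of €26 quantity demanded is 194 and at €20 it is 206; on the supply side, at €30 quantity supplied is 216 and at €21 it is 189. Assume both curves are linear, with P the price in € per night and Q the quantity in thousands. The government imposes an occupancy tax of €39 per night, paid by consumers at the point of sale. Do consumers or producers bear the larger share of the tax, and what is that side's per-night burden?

Consumers bear the larger share: €23.4 per night.

Demand slope: (206 − 194)/(20 − 26) = -2, so Qd = 246 − 2P.
Supply slope: (189 − 216)/(21 − 30) = 3, so Qs = 3P + 126.
Before the tax: set 246 − 2P = 3P + 126 → P* = €24, Q* = 198.
With the tax collected from consumers, demand (in seller-price terms) shifts: Qd = 246 − 2(P + 39).
Solving gives Q = 151.2 with consumers paying €47.4 and producers receiving €8.4 (the €39 wedge).
Per-night burden: consumers €23.4, producers €15.6.
Consumers take the larger share because demand is less price-elastic here (demand slope 2 vs supply slope 3).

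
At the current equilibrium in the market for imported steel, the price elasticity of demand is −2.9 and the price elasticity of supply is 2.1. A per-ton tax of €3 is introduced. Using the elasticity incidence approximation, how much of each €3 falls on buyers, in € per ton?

Incidence ratio: buyers' share ≈ εs / (εs + |εd|) = 2.1 / (2.1 + 2.9) = 0.42.
So buyers bear ≈ 0.42 × €3 = €1.26; producers bear €1.74.

Buyers bear ≈ €1.26 per ton.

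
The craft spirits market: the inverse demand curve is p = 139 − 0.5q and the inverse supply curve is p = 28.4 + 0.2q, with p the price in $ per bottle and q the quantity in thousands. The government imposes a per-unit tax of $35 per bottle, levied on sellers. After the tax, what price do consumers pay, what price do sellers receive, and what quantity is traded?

Consumers pay $85; sellers receive $50; quantity = 108.

Inverting to q(p) form: qd = 278 − 2p; qs = 5p − 142.
Before the tax: set 278 − 2p = 5p − 142 → p* = $60, q* = 158.
With the tax collected from sellers, supply shifts: qs = 5(p − 35) − 142.
Solving gives q = 108 with consumers paying $85 and sellers receiving $50 (the $35 wedge).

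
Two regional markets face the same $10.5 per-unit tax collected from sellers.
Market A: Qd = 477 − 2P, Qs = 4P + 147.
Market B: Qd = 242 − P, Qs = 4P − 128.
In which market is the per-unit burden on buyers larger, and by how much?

Market B, by $1.4.

Market A: pre-tax P* = $55, Q* = 367; post-tax Q = 353; per-unit burden on buyers = $7.
Market B: pre-tax P* = $74, Q* = 168; post-tax Q = 159.6; per-unit burden on buyers = $8.4.
Difference: $7 vs $8.4 → market B is larger by $1.4.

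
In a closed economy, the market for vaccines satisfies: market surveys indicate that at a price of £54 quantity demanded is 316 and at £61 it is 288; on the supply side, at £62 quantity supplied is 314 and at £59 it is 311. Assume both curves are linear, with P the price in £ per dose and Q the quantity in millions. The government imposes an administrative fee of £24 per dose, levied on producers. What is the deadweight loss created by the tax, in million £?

Deadweight loss = £230.4 million.

Demand slope: (288 − 316)/(61 − 54) = -4, so Qd = 532 − 4P.
Supply slope: (311 − 314)/(59 − 62) = 1, so Qs = P + 252.
Without the tax, 532 − 4P = P + 252 gives 5P = 280, so P* = £56 and Q* = 308.
With the tax collected from producers, supply shifts: Qs = (P − 24) + 252.
Solving gives Q = 288.8 with buyers paying £60.8 and producers receiving £36.8 (the £24 wedge).
Quantity falls by |ΔQ| = |308 − 288.8| = 19.2.
DWL = ½ · t · |ΔQ| = ½ · 24 · 19.2 = £230.4.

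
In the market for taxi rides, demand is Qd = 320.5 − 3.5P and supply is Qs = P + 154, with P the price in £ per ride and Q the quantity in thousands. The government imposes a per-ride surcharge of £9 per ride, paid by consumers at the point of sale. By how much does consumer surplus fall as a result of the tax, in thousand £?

Consumer surplus falls by £375 thousand.

Without the tax, 320.5 − 3.5P = P + 154 gives 4.5P = 166.5, so P* = £37 and Q* = 191.
With the tax collected from consumers, demand (in seller-price terms) shifts: Qd = 320.5 − 3.5(P + 9).
Solving gives Q = 184 with consumers paying £39 and producers receiving £30 (the £9 wedge).
ΔCS is the trapezoid between Q = 184 and Q = 191 of height £2: ½ · (191 + 184) · 2 = £375.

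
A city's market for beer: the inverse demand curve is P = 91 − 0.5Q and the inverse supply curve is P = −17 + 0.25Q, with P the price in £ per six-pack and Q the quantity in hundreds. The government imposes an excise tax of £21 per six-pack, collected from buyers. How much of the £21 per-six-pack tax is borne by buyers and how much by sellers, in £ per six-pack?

Rewrite in direct form: Qd = 182 − 2P and Qs = 4P + 68.
Before the tax: set 182 − 2P = 4P + 68 → P* = £19, Q* = 144.
With the tax collected from buyers, demand (in seller-price terms) shifts: Qd = 182 − 2(P + 21).
Solving gives Q = 116 with buyers paying £33 and sellers receiving £12 (the £21 wedge).
Burden on buyers: £14; on sellers: £7. (They sum to £21.)
The less price-elastic side of the market bears the larger share of a per-unit tax.

Buyers bear £14 per six-pack; sellers bear £7 per six-pack.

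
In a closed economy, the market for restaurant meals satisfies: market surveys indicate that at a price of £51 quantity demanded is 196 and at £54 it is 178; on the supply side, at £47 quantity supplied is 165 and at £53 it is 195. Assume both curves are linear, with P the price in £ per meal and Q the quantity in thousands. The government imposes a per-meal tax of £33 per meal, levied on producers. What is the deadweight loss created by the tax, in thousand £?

Demand slope: (178 − 196)/(54 − 51) = -6, so Qd = 502 − 6P.
Supply slope: (195 − 165)/(53 − 47) = 5, so Qs = 5P − 70.
Without the tax, 502 − 6P = 5P − 70 gives 11P = 572, so P* = £52 and Q* = 190.
With the tax collected from producers, supply shifts: Qs = 5(P − 33) − 70.
New equilibrium: buyers pay £67, producers receive £34, Q = 100. (Wedge: Pb − Ps = 33.)
Quantity falls by |ΔQ| = |190 − 100| = 90.
DWL = ½ · t · |ΔQ| = ½ · 33 · 90 = £1485.

Deadweight loss = £1485 thousand.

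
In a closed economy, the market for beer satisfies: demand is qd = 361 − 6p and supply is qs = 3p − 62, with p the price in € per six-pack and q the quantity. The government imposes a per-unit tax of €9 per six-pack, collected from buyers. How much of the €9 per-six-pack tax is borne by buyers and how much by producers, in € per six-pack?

Without the tax, 361 − 6p = 3p − 62 gives 9p = 423, so p* = €47 and q* = 79.
With the tax collected from buyers, demand (in seller-price terms) shifts: qd = 361 − 6(p + 9).
Solving gives q = 61 with buyers paying €50 and producers receiving €41 (the €9 wedge).
Burden on buyers: €3; on producers: €6. (They sum to €9.)
The less price-elastic side of the market bears the larger share of a per-unit tax.

Buyers bear €3 per six-pack; producers bear €6 per six-pack.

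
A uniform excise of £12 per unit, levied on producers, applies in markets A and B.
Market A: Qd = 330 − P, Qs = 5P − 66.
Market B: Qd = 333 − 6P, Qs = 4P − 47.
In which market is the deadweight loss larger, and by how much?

Market A: pre-tax P* = £66, Q* = 264; post-tax Q = 254; deadweight loss = £60.
Market B: pre-tax P* = £38, Q* = 105; post-tax Q = 76.2; deadweight loss = £172.8.
Difference: £60 vs £172.8 → market B is larger by £112.8.

Market B, by £112.8.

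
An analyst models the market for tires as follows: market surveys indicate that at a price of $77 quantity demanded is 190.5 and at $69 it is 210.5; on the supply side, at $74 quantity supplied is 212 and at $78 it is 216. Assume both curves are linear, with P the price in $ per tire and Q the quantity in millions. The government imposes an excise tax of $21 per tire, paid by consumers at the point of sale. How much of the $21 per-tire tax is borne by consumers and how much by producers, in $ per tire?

Consumers bear $6 per tire; producers bear $15 per tire.

Demand slope: (210.5 − 190.5)/(69 − 77) = -2.5, so Qd = 383 − 2.5P.
Supply slope: (216 − 212)/(78 − 74) = 1, so Qs = P + 138.
Before the tax: set 383 − 2.5P = P + 138 → P* = $70, Q* = 208.
With the tax collected from consumers, demand (in seller-price terms) shifts: Qd = 383 − 2.5(P + 21).
Solving gives Q = 193 with consumers paying $76 and producers receiving $55 (the $21 wedge).
Burden on consumers: $6; on producers: $15. (They sum to $21.)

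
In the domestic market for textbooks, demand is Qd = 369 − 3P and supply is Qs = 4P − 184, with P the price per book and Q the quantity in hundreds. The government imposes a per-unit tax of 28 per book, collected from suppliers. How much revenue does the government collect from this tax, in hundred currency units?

Tax revenue = 2352 hundred.

Before the tax: set 369 − 3P = 4P − 184 → P* = 79, Q* = 132.
With the tax collected from suppliers, supply shifts: Qs = 4(P − 28) − 184.
Solving gives Q = 84 with buyers paying 95 and suppliers receiving 67 (the 28 wedge).
Revenue = t · Q = 28 · 84 = 2352.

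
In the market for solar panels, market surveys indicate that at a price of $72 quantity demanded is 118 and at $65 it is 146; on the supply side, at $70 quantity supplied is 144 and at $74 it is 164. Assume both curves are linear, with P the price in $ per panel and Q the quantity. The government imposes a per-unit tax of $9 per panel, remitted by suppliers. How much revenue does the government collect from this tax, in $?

Demand slope: (146 − 118)/(65 − 72) = -4, so Qd = 406 − 4P.
Supply slope: (164 − 144)/(74 − 70) = 5, so Qs = 5P − 206.
Before the tax: set 406 − 4P = 5P − 206 → P* = $68, Q* = 134.
With the tax collected from suppliers, supply shifts: Qs = 5(P − 9) − 206.
Solving gives Q = 114 with buyers paying $73 and suppliers receiving $64 (the $9 wedge).
Revenue = t · Q = 9 · 114 = $1026.

Tax revenue = $1026.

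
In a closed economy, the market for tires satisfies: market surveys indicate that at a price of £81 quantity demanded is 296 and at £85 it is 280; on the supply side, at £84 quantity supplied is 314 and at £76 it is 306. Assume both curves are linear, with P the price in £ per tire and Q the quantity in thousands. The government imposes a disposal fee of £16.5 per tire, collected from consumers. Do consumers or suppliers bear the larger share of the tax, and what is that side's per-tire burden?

Demand slope: (280 − 296)/(85 − 81) = -4, so Qd = 620 − 4P.
Supply slope: (306 − 314)/(76 − 84) = 1, so Qs = P + 230.
Before the tax: set 620 − 4P = P + 230 → P* = £78, Q* = 308.
With the tax collected from consumers, demand (in seller-price terms) shifts: Qd = 620 − 4(P + 16.5).
New equilibrium: consumers pay £81.3, suppliers receive £64.8, Q = 294.8. (Wedge: Pb − Ps = 16.5.)
Per-tire burden: consumers £3.3, suppliers £13.2.
Suppliers take the larger share because supply is less price-elastic here (demand slope 4 vs supply slope 1).
The less price-elastic side of the market bears the larger share of a per-unit tax.

Suppliers bear the larger share: £13.2 per tire.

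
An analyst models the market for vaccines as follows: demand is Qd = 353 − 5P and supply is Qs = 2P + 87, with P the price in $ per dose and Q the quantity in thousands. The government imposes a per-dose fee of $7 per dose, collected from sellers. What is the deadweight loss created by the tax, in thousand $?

Deadweight loss = $35 thousand.

Without the tax, 353 − 5P = 2P + 87 gives 7P = 266, so P* = $38 and Q* = 163.
With the tax collected from sellers, supply shifts: Qs = 2(P − 7) + 87.
Solving gives Q = 153 with consumers paying $40 and sellers receiving $33 (the $7 wedge).
Quantity falls by |ΔQ| = |163 − 153| = 10.
DWL = ½ · t · |ΔQ| = ½ · 7 · 10 = $35.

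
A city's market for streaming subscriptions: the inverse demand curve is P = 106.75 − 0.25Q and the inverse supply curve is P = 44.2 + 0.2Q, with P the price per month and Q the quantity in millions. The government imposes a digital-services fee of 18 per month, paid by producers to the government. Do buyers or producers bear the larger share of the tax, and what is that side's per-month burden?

Buyers bear the larger share: 10 per month.

Inverting to Q(P) form: Qd = 427 − 4P; Qs = 5P − 221.
Without the tax, 427 − 4P = 5P − 221 gives 9P = 648, so P* = 72 and Q* = 139.
With the tax collected from producers, supply shifts: Qs = 5(P − 18) − 221.
New equilibrium: buyers pay 82, producers receive 64, Q = 99. (Wedge: Pb − Ps = 18.)
Per-month burden: buyers 10, producers 8.
Buyers take the larger share because demand is less price-elastic here (demand slope 4 vs supply slope 5).
The less price-elastic side of the market bears the larger share of a per-unit tax.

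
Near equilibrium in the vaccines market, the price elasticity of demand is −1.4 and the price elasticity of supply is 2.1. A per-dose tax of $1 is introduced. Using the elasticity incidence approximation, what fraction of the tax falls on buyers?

Incidence ratio: buyers' share ≈ εs / (εs + |εd|) = 2.1 / (2.1 + 1.4) = 0.6.
Supply is the more elastic side, so buyers bear the larger share.

Buyers' share ≈ 0.6.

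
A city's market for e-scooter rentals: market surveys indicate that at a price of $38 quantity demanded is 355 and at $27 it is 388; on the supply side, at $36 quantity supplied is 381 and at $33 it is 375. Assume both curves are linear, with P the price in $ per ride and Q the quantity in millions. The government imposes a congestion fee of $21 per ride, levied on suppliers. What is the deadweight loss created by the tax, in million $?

Deadweight loss = $264.6 million.

Demand slope: (388 − 355)/(27 − 38) = -3, so Qd = 469 − 3P.
Supply slope: (375 − 381)/(33 − 36) = 2, so Qs = 2P + 309.
Before the tax: set 469 − 3P = 2P + 309 → P* = $32, Q* = 373.
With the tax collected from suppliers, supply shifts: Qs = 2(P − 21) + 309.
New equilibrium: consumers pay $40.4, suppliers receive $19.4, Q = 347.8. (Wedge: Pb − Ps = 21.)
Quantity falls by |ΔQ| = |373 − 347.8| = 25.2.
DWL = ½ · t · |ΔQ| = ½ · 21 · 25.2 = $264.6.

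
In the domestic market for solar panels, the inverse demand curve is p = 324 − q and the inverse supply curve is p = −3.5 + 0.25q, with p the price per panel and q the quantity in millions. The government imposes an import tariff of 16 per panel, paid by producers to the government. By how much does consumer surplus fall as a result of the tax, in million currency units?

Inverting to q(p) form: qd = 324 − p; qs = 4p + 14.
Before the tax: set 324 − p = 4p + 14 → p* = 62, q* = 262.
With the tax collected from producers, supply shifts: qs = 4(p − 16) + 14.
Solving gives q = 249.2 with buyers paying 74.8 and producers receiving 58.8 (the 16 wedge).
ΔCS is the trapezoid between Q = 249.2 and Q = 262 of height 12.8: ½ · (262 + 249.2) · 12.8 = 3271.68.

Consumer surplus falls by 3271.68 million.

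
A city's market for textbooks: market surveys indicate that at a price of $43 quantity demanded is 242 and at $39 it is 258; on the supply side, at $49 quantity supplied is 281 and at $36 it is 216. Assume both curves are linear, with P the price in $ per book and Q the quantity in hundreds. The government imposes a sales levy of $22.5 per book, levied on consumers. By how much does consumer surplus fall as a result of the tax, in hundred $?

Consumer surplus falls by $2762.5 hundred.

Demand slope: (258 − 242)/(39 − 43) = -4, so Qd = 414 − 4P.
Supply slope: (216 − 281)/(36 − 49) = 5, so Qs = 5P + 36.
Before the tax: set 414 − 4P = 5P + 36 → P* = $42, Q* = 246.
With the tax collected from consumers, demand (in seller-price terms) shifts: Qd = 414 − 4(P + 22.5).
New equilibrium: consumers pay $54.5, sellers receive $32, Q = 196. (Wedge: Pb − Ps = 22.5.)
ΔCS is the trapezoid between Q = 196 and Q = 246 of height $12.5: ½ · (246 + 196) · 12.5 = $2762.5.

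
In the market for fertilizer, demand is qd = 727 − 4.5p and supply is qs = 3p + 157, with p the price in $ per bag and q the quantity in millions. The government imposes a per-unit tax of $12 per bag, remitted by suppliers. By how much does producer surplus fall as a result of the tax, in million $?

Without the tax, 727 − 4.5p = 3p + 157 gives 7.5p = 570, so p* = $76 and q* = 385.
With the tax collected from suppliers, supply shifts: qs = 3(p − 12) + 157.
New equilibrium: buyers pay $80.8, suppliers receive $68.8, q = 363.4. (Wedge: pb − ps = 12.)
ΔPS is the trapezoid between Q = 363.4 and Q = 385 of height $7.2: ½ · (385 + 363.4) · 7.2 = $2694.24.

Producer surplus falls by $2694.24 million.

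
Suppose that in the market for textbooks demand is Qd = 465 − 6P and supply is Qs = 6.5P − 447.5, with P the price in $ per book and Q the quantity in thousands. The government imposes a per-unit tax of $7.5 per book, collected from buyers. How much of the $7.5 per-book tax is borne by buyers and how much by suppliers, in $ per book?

Buyers bear $3.9 per book; suppliers bear $3.6 per book.

Before the tax: set 465 − 6P = 6.5P − 447.5 → P* = $73, Q* = 27.
With the tax collected from buyers, demand (in seller-price terms) shifts: Qd = 465 − 6(P + 7.5).
Solving gives Q = 3.6 with buyers paying $76.9 and suppliers receiving $69.4 (the $7.5 wedge).
Burden on buyers: $3.9; on suppliers: $3.6. (They sum to $7.5.)
The less price-elastic side of the market bears the larger share of a per-unit tax.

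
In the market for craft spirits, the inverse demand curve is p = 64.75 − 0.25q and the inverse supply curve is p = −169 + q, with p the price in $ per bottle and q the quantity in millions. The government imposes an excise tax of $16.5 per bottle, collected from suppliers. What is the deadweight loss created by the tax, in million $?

Rewrite in direct form: qd = 259 − 4p and qs = p + 169.
Before the tax: set 259 − 4p = p + 169 → p* = $18, q* = 187.
With the tax collected from suppliers, supply shifts: qs = (p − 16.5) + 169.
Solving gives q = 173.8 with consumers paying $21.3 and suppliers receiving $4.8 (the $16.5 wedge).
Quantity falls by |ΔQ| = |187 − 173.8| = 13.2.
DWL = ½ · t · |ΔQ| = ½ · 16.5 · 13.2 = $108.9.

Deadweight loss = $108.9 million.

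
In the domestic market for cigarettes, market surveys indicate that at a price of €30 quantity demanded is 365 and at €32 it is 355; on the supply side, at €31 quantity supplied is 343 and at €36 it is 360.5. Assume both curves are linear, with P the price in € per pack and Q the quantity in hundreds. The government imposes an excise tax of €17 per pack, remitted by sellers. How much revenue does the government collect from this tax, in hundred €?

Tax revenue = €5355 hundred.

Demand slope: (355 − 365)/(32 − 30) = -5, so Qd = 515 − 5P.
Supply slope: (360.5 − 343)/(36 − 31) = 3.5, so Qs = 3.5P + 234.5.
Before the tax: set 515 − 5P = 3.5P + 234.5 → P* = €33, Q* = 350.
With the tax collected from sellers, supply shifts: Qs = 3.5(P − 17) + 234.5.
Solving gives Q = 315 with consumers paying €40 and sellers receiving €23 (the €17 wedge).
Revenue = t · Q = 17 · 315 = €5355.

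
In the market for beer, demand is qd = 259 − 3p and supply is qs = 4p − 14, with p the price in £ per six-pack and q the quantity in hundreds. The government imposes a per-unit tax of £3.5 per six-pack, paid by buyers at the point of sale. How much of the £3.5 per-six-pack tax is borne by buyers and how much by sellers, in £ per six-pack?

Before the tax: set 259 − 3p = 4p − 14 → p* = £39, q* = 142.
With the tax collected from buyers, demand (in seller-price terms) shifts: qd = 259 − 3(p + 3.5).
Solving gives q = 136 with buyers paying £41 and sellers receiving £37.5 (the £3.5 wedge).
Burden on buyers: £2; on sellers: £1.5. (They sum to £3.5.)

Buyers bear £2 per six-pack; sellers bear £1.5 per six-pack.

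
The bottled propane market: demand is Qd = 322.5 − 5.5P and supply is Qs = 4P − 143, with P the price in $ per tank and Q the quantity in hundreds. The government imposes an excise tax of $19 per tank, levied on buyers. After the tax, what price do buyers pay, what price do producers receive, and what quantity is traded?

Without the tax, 322.5 − 5.5P = 4P − 143 gives 9.5P = 465.5, so P* = $49 and Q* = 53.
With the tax collected from buyers, demand (in seller-price terms) shifts: Qd = 322.5 − 5.5(P + 19).
New equilibrium: buyers pay $57, producers receive $38, Q = 9. (Wedge: Pb − Ps = 19.)
The less price-elastic side of the market bears the larger share of a per-unit tax.

Buyers pay $57; producers receive $38; quantity = 9.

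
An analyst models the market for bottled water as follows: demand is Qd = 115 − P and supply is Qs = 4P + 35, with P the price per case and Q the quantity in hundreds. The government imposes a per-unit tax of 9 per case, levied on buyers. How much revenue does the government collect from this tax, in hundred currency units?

Tax revenue = 826.2 hundred.

Before the tax: set 115 − P = 4P + 35 → P* = 16, Q* = 99.
With the tax collected from buyers, demand (in seller-price terms) shifts: Qd = 115 − (P + 9).
Solving gives Q = 91.8 with buyers paying 23.2 and producers receiving 14.2 (the 9 wedge).
Revenue = t · Q = 9 · 91.8 = 826.2.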